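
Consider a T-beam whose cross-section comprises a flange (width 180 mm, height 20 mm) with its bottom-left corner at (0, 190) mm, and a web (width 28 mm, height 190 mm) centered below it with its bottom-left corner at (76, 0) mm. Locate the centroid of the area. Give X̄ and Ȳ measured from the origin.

X̄ = 90.00 mm, Ȳ = 137.38 mm

web: A = 28 × 190 = 5320.00, centroid at (90.00, 95.00).
flange: A = 180 × 20 = 3600.00, centroid at (90.00, 200.00).
ΣA = 8920.00 mm²
ΣAX̄ = (5320.00)(90.00) + (3600.00)(90.00) = 802800.00 mm³
ΣAȲ = (5320.00)(95.00) + (3600.00)(200.00) = 1225400.00 mm³
X̄ = 802800.00 / 8920.00 = 90.00 mm
Ȳ = 1225400.00 / 8920.00 = 137.38 mm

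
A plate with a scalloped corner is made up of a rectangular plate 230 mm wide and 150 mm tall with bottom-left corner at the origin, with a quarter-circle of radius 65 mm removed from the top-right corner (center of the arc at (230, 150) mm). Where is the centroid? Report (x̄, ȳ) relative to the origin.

x̄ = 105.70 mm, ȳ = 69.95 mm

Part | A | x̄ᵢ | ȳᵢ | A·x̄ᵢ | A·ȳᵢ
plate | 34500.00 | 115.00 | 75.00 | 3967500.00 | 2587500.00
removed quarter-circle | -3318.31 | 202.41 | 122.41 | -671669.00 | -406204.42
Σ | 31181.69 |  |  | 3295831.00 | 2181295.58
x̄ = 3295831.00 / 31181.69 = 105.70 mm
ȳ = 2181295.58 / 31181.69 = 69.95 mm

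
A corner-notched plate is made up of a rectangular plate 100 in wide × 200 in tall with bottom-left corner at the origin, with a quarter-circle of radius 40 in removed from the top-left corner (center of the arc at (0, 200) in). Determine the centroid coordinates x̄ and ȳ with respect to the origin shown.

plate: A = 100 × 200 = 20000.00, centroid at (50.00, 100.00).
removed quarter-circle: A = −¼π·40² = -1256.64, centroid at (16.98, 183.02).
ΣA = 18743.36 in², ΣAx̄ = 978666.67 in³, ΣAȳ = 1770005.92 in³.
x̄ = 978666.67/18743.36 = 52.21 in; ȳ = 1770005.92/18743.36 = 94.43 in.

x̄ = 52.21 in, ȳ = 94.43 in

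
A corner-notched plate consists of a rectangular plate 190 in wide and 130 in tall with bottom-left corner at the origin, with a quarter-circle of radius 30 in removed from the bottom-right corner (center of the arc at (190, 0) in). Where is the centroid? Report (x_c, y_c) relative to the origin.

plate: A = 190 × 130 = 24700.00, centroid at (95.00, 65.00).
removed quarter-circle: A = −¼π·30² = -706.86, centroid at (177.27, 12.73).
ΣA = 23993.14 in², ΣAx_c = 2221196.91 in³, ΣAy_c = 1596500.00 in³.
x_c = 2221196.91/23993.14 = 92.58 in; y_c = 1596500.00/23993.14 = 66.54 in.

x_c = 92.58 in, y_c = 66.54 in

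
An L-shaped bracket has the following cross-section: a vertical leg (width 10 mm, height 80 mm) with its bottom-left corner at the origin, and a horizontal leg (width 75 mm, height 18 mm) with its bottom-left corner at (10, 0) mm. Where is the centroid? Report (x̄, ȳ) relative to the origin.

x̄ = 31.69 mm, ȳ = 20.53 mm

vertical leg: A = 10 × 80 = 800.00, centroid at (5.00, 40.00).
horizontal leg: A = 75 × 18 = 1350.00, centroid at (47.50, 9.00).
ΣA = 2150.00 mm²
ΣAx̄ = (800.00)(5.00) + (1350.00)(47.50) = 68125.00 mm³
ΣAȳ = (800.00)(40.00) + (1350.00)(9.00) = 44150.00 mm³
x̄ = 68125.00 / 2150.00 = 31.69 mm
ȳ = 44150.00 / 2150.00 = 20.53 mm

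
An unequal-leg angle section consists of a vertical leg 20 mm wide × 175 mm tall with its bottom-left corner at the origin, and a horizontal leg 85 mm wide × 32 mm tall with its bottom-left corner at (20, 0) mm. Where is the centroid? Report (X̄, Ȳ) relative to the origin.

Part | A | x̄ᵢ | ȳᵢ | A·x̄ᵢ | A·ȳᵢ
vertical leg | 3500.00 | 10.00 | 87.50 | 35000.00 | 306250.00
horizontal leg | 2720.00 | 62.50 | 16.00 | 170000.00 | 43520.00
Σ | 6220.00 |  |  | 205000.00 | 349770.00
X̄ = 205000.00 / 6220.00 = 32.96 mm
Ȳ = 349770.00 / 6220.00 = 56.23 mm

X̄ = 32.96 mm, Ȳ = 56.23 mm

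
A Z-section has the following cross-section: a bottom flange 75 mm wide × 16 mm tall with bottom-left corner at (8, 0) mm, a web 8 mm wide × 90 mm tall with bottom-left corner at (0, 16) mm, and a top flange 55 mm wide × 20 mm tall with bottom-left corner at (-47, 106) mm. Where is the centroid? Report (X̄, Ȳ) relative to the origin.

bottom flange: A = 75 × 16 = 1200.00, centroid at (45.50, 8.00).
web: A = 8 × 90 = 720.00, centroid at (4.00, 61.00).
top flange: A = 55 × 20 = 1100.00, centroid at (-19.50, 116.00).
ΣA = 3020.00 mm², ΣAX̄ = 36030.00 mm³, ΣAȲ = 181120.00 mm³.
X̄ = 36030.00/3020.00 = 11.93 mm; Ȳ = 181120.00/3020.00 = 59.97 mm.

X̄ = 11.93 mm, Ȳ = 59.97 mm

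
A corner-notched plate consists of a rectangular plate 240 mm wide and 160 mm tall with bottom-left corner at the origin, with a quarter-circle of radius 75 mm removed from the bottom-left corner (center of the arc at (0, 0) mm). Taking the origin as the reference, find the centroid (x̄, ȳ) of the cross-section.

x̄ = 131.46 mm, ȳ = 86.26 mm

plate: A = 240 × 160 = 38400.00, centroid at (120.00, 80.00).
removed quarter-circle: A = −¼π·75² = -4417.86, centroid at (31.83, 31.83).
ΣA = 33982.14 mm², ΣAx̄ = 4467375.00 mm³, ΣAȳ = 2931375.00 mm³.
x̄ = 4467375.00/33982.14 = 131.46 mm; ȳ = 2931375.00/33982.14 = 86.26 mm.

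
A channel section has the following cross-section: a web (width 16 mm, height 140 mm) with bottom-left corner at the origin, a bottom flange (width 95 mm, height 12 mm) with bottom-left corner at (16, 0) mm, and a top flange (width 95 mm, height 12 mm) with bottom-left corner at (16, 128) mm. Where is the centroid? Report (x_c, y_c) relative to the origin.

web: A = 16 × 140 = 2240.00, centroid at (8.00, 70.00).
bottom flange: A = 95 × 12 = 1140.00, centroid at (63.50, 6.00).
top flange: A = 95 × 12 = 1140.00, centroid at (63.50, 134.00).
ΣA = 4520.00 mm², ΣAx_c = 162700.00 mm³, ΣAy_c = 316400.00 mm³.
x_c = 162700.00/4520.00 = 36.00 mm; y_c = 316400.00/4520.00 = 70.00 mm.

x_c = 36.00 mm, y_c = 70.00 mm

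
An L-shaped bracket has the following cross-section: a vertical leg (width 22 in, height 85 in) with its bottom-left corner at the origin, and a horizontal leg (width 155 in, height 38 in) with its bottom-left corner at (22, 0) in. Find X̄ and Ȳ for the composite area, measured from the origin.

vertical leg: A = 22 × 85 = 1870.00, centroid at (11.00, 42.50).
horizontal leg: A = 155 × 38 = 5890.00, centroid at (99.50, 19.00).
ΣA = 7760.00 in², ΣAX̄ = 606625.00 in³, ΣAȲ = 191385.00 in³.
X̄ = 606625.00/7760.00 = 78.17 in; Ȳ = 191385.00/7760.00 = 24.66 in.

X̄ = 78.17 in, Ȳ = 24.66 in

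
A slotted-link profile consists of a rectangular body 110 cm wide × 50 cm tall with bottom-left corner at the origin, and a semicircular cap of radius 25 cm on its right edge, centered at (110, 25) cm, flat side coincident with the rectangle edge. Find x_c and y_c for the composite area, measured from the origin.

x_c = 64.94 cm, y_c = 25.00 cm

rectangular body: A = 110 × 50 = 5500.00, centroid at (55.00, 25.00).
semicircular end: A = ½π·25² = 981.75, centroid at (120.61, 25.00).
ΣA = 6481.75 cm², ΣAx_c = 420908.91 cm³, ΣAy_c = 162043.69 cm³.
x_c = 420908.91/6481.75 = 64.94 cm; y_c = 162043.69/6481.75 = 25.00 cm.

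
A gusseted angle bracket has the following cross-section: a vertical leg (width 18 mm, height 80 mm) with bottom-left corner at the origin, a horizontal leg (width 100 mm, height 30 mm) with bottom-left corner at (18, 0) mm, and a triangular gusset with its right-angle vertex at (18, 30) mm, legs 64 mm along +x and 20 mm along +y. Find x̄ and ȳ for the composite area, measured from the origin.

x̄ = 47.66 mm, ȳ = 24.82 mm

Part | A | x̄ᵢ | ȳᵢ | A·x̄ᵢ | A·ȳᵢ
vertical leg | 1440.00 | 9.00 | 40.00 | 12960.00 | 57600.00
horizontal leg | 3000.00 | 68.00 | 15.00 | 204000.00 | 45000.00
gusset | 640.00 | 39.33 | 36.67 | 25173.33 | 23466.67
Σ | 5080.00 |  |  | 242133.33 | 126066.67
x̄ = 242133.33 / 5080.00 = 47.66 mm
ȳ = 126066.67 / 5080.00 = 24.82 mm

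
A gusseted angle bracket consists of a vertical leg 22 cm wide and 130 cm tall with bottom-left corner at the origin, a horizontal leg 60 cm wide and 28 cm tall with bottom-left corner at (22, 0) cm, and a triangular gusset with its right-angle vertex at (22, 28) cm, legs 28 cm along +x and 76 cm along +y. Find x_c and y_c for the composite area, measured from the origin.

Part | A | x̄ᵢ | ȳᵢ | A·x̄ᵢ | A·ȳᵢ
vertical leg | 2860.00 | 11.00 | 65.00 | 31460.00 | 185900.00
horizontal leg | 1680.00 | 52.00 | 14.00 | 87360.00 | 23520.00
gusset | 1064.00 | 31.33 | 53.33 | 33338.67 | 56746.67
Σ | 5604.00 |  |  | 152158.67 | 266166.67
x_c = 152158.67 / 5604.00 = 27.15 cm
y_c = 266166.67 / 5604.00 = 47.50 cm

x_c = 27.15 cm, y_c = 47.50 cm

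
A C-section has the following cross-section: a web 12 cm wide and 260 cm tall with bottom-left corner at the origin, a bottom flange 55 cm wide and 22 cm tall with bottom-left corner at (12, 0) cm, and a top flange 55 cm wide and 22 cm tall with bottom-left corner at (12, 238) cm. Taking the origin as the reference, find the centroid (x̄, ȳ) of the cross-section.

web: A = 12 × 260 = 3120.00, centroid at (6.00, 130.00).
bottom flange: A = 55 × 22 = 1210.00, centroid at (39.50, 11.00).
top flange: A = 55 × 22 = 1210.00, centroid at (39.50, 249.00).
ΣA = 5540.00 cm², ΣAx̄ = 114310.00 cm³, ΣAȳ = 720200.00 cm³.
x̄ = 114310.00/5540.00 = 20.63 cm; ȳ = 720200.00/5540.00 = 130.00 cm.

x̄ = 20.63 cm, ȳ = 130.00 cm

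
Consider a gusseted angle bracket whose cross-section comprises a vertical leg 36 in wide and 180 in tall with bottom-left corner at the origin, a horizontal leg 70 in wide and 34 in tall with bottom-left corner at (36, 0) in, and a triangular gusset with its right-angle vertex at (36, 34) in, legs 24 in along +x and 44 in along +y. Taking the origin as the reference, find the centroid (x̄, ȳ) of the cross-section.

vertical leg: A = 36 × 180 = 6480.00, centroid at (18.00, 90.00).
horizontal leg: A = 70 × 34 = 2380.00, centroid at (71.00, 17.00).
gusset: A = ½·24·44 = 528.00, centroid at (44.00, 48.67).
ΣA = 9388.00 in²
ΣAx̄ = (6480.00)(18.00) + (2380.00)(71.00) + (528.00)(44.00) = 308852.00 in³
ΣAȳ = (6480.00)(90.00) + (2380.00)(17.00) + (528.00)(48.67) = 649356.00 in³
x̄ = 308852.00 / 9388.00 = 32.90 in
ȳ = 649356.00 / 9388.00 = 69.17 in

x̄ = 32.90 in, ȳ = 69.17 in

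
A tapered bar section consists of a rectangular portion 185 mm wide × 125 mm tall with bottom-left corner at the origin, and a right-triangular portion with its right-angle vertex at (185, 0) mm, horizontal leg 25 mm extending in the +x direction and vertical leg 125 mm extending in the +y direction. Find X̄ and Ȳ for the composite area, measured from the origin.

X̄ = 98.88 mm, Ȳ = 61.18 mm

Part | A | x̄ᵢ | ȳᵢ | A·x̄ᵢ | A·ȳᵢ
rectangular portion | 23125.00 | 92.50 | 62.50 | 2139062.50 | 1445312.50
triangular portion | 1562.50 | 193.33 | 41.67 | 302083.33 | 65104.17
Σ | 24687.50 |  |  | 2441145.83 | 1510416.67
X̄ = 2441145.83 / 24687.50 = 98.88 mm
Ȳ = 1510416.67 / 24687.50 = 61.18 mm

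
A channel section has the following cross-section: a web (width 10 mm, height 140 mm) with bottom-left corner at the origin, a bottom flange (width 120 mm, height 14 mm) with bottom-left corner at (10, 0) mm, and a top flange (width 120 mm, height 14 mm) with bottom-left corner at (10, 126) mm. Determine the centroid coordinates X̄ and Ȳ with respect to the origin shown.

X̄ = 50.88 mm, Ȳ = 70.00 mm

Part | A | x̄ᵢ | ȳᵢ | A·x̄ᵢ | A·ȳᵢ
web | 1400.00 | 5.00 | 70.00 | 7000.00 | 98000.00
bottom flange | 1680.00 | 70.00 | 7.00 | 117600.00 | 11760.00
top flange | 1680.00 | 70.00 | 133.00 | 117600.00 | 223440.00
Σ | 4760.00 |  |  | 242200.00 | 333200.00
X̄ = 242200.00 / 4760.00 = 50.88 mm
Ȳ = 333200.00 / 4760.00 = 70.00 mm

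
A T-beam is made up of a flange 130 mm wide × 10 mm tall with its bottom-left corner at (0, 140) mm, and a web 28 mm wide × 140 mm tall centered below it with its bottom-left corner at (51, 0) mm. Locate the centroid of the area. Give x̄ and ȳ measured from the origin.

x̄ = 65.00 mm, ȳ = 88.68 mm

web: A = 28 × 140 = 3920.00, centroid at (65.00, 70.00).
flange: A = 130 × 10 = 1300.00, centroid at (65.00, 145.00).
ΣA = 5220.00 mm², ΣAx̄ = 339300.00 mm³, ΣAȳ = 462900.00 mm³.
x̄ = 339300.00/5220.00 = 65.00 mm; ȳ = 462900.00/5220.00 = 88.68 mm.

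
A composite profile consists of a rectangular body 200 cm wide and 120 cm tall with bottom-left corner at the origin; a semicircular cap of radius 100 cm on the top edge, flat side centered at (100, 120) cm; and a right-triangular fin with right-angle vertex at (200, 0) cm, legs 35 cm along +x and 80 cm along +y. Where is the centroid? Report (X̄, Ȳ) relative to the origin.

X̄ = 103.80 cm, Ȳ = 98.01 cm

Part | A | x̄ᵢ | ȳᵢ | A·x̄ᵢ | A·ȳᵢ
rectangular body | 24000.00 | 100.00 | 60.00 | 2400000.00 | 1440000.00
semicircular top | 15707.96 | 100.00 | 162.44 | 1570796.33 | 2551622.26
triangular fin | 1400.00 | 211.67 | 26.67 | 296333.33 | 37333.33
Σ | 41107.96 |  |  | 4267129.66 | 4028955.59
X̄ = 4267129.66 / 41107.96 = 103.80 cm
Ȳ = 4028955.59 / 41107.96 = 98.01 cm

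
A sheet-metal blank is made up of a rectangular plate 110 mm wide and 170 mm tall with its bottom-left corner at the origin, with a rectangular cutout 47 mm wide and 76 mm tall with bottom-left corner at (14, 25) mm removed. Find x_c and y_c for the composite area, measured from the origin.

plate: A = 110 × 170 = 18700.00, centroid at (55.00, 85.00).
hole: A = −(47 × 76) = -3572.00, centroid at (37.50, 63.00).
ΣA = 15128.00 mm²
ΣAx_c = (18700.00)(55.00) + (-3572.00)(37.50) = 894550.00 mm³
ΣAy_c = (18700.00)(85.00) + (-3572.00)(63.00) = 1364464.00 mm³
x_c = 894550.00 / 15128.00 = 59.13 mm
y_c = 1364464.00 / 15128.00 = 90.19 mm

x_c = 59.13 mm, y_c = 90.19 mm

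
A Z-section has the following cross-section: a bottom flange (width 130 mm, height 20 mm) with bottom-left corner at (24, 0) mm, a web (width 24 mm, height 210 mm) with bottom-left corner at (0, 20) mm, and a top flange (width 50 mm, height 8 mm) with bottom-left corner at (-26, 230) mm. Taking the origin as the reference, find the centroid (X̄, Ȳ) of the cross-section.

X̄ = 36.25 mm, Ȳ = 93.23 mm

bottom flange: A = 130 × 20 = 2600.00, centroid at (89.00, 10.00).
web: A = 24 × 210 = 5040.00, centroid at (12.00, 125.00).
top flange: A = 50 × 8 = 400.00, centroid at (-1.00, 234.00).
ΣA = 8040.00 mm², ΣAX̄ = 291480.00 mm³, ΣAȲ = 749600.00 mm³.
X̄ = 291480.00/8040.00 = 36.25 mm; Ȳ = 749600.00/8040.00 = 93.23 mm.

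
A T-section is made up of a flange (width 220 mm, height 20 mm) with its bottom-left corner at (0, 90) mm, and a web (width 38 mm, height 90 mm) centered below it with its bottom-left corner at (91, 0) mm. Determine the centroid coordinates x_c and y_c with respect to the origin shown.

web: A = 38 × 90 = 3420.00, centroid at (110.00, 45.00).
flange: A = 220 × 20 = 4400.00, centroid at (110.00, 100.00).
ΣA = 7820.00 mm², ΣAx_c = 860200.00 mm³, ΣAy_c = 593900.00 mm³.
x_c = 860200.00/7820.00 = 110.00 mm; y_c = 593900.00/7820.00 = 75.95 mm.

x_c = 110.00 mm, y_c = 75.95 mm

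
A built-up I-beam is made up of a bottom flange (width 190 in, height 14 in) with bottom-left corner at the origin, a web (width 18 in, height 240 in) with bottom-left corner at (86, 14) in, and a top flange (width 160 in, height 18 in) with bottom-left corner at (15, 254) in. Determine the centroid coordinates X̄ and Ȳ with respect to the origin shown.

X̄ = 95.00 in, Ȳ = 137.42 in

bottom flange: A = 190 × 14 = 2660.00, centroid at (95.00, 7.00).
web: A = 18 × 240 = 4320.00, centroid at (95.00, 134.00).
top flange: A = 160 × 18 = 2880.00, centroid at (95.00, 263.00).
ΣA = 9860.00 in²
ΣAX̄ = (2660.00)(95.00) + (4320.00)(95.00) + (2880.00)(95.00) = 936700.00 in³
ΣAȲ = (2660.00)(7.00) + (4320.00)(134.00) + (2880.00)(263.00) = 1354940.00 in³
X̄ = 936700.00 / 9860.00 = 95.00 in
Ȳ = 1354940.00 / 9860.00 = 137.42 in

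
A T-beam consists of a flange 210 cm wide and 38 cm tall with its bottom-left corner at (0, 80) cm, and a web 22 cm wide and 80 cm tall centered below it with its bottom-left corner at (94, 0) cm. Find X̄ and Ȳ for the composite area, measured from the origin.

web: A = 22 × 80 = 1760.00, centroid at (105.00, 40.00).
flange: A = 210 × 38 = 7980.00, centroid at (105.00, 99.00).
ΣA = 9740.00 cm²
ΣAX̄ = (1760.00)(105.00) + (7980.00)(105.00) = 1022700.00 cm³
ΣAȲ = (1760.00)(40.00) + (7980.00)(99.00) = 860420.00 cm³
X̄ = 1022700.00 / 9740.00 = 105.00 cm
Ȳ = 860420.00 / 9740.00 = 88.34 cm

X̄ = 105.00 cm, Ȳ = 88.34 cm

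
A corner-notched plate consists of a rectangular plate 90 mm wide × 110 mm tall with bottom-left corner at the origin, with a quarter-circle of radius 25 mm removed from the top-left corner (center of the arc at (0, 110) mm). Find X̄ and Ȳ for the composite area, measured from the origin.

plate: A = 90 × 110 = 9900.00, centroid at (45.00, 55.00).
removed quarter-circle: A = −¼π·25² = -490.87, centroid at (10.61, 99.39).
ΣA = 9409.13 mm², ΣAX̄ = 440291.67 mm³, ΣAȲ = 495712.21 mm³.
X̄ = 440291.67/9409.13 = 46.79 mm; Ȳ = 495712.21/9409.13 = 52.68 mm.

X̄ = 46.79 mm, Ȳ = 52.68 mm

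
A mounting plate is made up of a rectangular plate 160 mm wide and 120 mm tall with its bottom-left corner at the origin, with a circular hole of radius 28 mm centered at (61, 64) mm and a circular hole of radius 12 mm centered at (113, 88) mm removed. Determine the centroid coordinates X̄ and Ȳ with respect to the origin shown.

Part | A | x̄ᵢ | ȳᵢ | A·x̄ᵢ | A·ȳᵢ
plate | 19200.00 | 80.00 | 60.00 | 1536000.00 | 1152000.00
hole 1 | -2463.01 | 61.00 | 64.00 | -150243.53 | -157632.55
hole 2 | -452.39 | 113.00 | 88.00 | -51120.00 | -39810.26
Σ | 16284.60 |  |  | 1334636.48 | 954557.18
X̄ = 1334636.48 / 16284.60 = 81.96 mm
Ȳ = 954557.18 / 16284.60 = 58.62 mm

X̄ = 81.96 mm, Ȳ = 58.62 mm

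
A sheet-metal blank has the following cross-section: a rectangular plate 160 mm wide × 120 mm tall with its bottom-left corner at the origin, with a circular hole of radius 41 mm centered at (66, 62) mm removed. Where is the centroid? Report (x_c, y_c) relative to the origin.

plate: A = 160 × 120 = 19200.00, centroid at (80.00, 60.00).
hole: A = −π·41² = -5281.02, centroid at (66.00, 62.00).
ΣA = 13918.98 mm², ΣAx_c = 1187452.86 mm³, ΣAy_c = 824576.93 mm³.
x_c = 1187452.86/13918.98 = 85.31 mm; y_c = 824576.93/13918.98 = 59.24 mm.

x_c = 85.31 mm, y_c = 59.24 mm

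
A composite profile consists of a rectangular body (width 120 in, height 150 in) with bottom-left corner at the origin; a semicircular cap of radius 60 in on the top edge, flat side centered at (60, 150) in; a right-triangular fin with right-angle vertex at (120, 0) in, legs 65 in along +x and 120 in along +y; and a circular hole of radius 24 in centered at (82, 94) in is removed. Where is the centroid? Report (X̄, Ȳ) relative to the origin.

X̄ = 70.82 in, Ȳ = 90.43 in

rectangular body: A = 120 × 150 = 18000.00, centroid at (60.00, 75.00).
semicircular top: A = ½π·60² = 5654.87, centroid at (60.00, 175.46).
triangular fin: A = ½·65·120 = 3900.00, centroid at (141.67, 40.00).
hole: A = −π·24² = -1809.56, centroid at (82.00, 94.00).
ΣA = 25745.31 in², ΣAX̄ = 1823408.30 in³, ΣAȲ = 2328131.62 in³.
X̄ = 1823408.30/25745.31 = 70.82 in; Ȳ = 2328131.62/25745.31 = 90.43 in.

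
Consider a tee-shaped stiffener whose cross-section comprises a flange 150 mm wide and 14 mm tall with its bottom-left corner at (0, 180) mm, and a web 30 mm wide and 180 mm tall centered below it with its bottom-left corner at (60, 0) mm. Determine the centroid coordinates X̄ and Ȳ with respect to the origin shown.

web: A = 30 × 180 = 5400.00, centroid at (75.00, 90.00).
flange: A = 150 × 14 = 2100.00, centroid at (75.00, 187.00).
ΣA = 7500.00 mm², ΣAX̄ = 562500.00 mm³, ΣAȲ = 878700.00 mm³.
X̄ = 562500.00/7500.00 = 75.00 mm; Ȳ = 878700.00/7500.00 = 117.16 mm.

X̄ = 75.00 mm, Ȳ = 117.16 mm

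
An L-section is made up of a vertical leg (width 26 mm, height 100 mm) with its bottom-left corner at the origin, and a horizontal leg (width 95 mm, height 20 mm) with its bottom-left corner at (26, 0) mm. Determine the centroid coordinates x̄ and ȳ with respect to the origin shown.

Part | A | x̄ᵢ | ȳᵢ | A·x̄ᵢ | A·ȳᵢ
vertical leg | 2600.00 | 13.00 | 50.00 | 33800.00 | 130000.00
horizontal leg | 1900.00 | 73.50 | 10.00 | 139650.00 | 19000.00
Σ | 4500.00 |  |  | 173450.00 | 149000.00
x̄ = 173450.00 / 4500.00 = 38.54 mm
ȳ = 149000.00 / 4500.00 = 33.11 mm

x̄ = 38.54 mm, ȳ = 33.11 mm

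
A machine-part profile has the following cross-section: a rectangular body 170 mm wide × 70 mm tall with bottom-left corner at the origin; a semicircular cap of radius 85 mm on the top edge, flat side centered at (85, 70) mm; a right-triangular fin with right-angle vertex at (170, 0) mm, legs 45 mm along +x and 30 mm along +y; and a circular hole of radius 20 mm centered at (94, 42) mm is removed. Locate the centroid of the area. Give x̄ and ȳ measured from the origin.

x̄ = 87.48 mm, ȳ = 69.45 mm

rectangular body: A = 170 × 70 = 11900.00, centroid at (85.00, 35.00).
semicircular top: A = ½π·85² = 11349.00, centroid at (85.00, 106.08).
triangular fin: A = ½·45·30 = 675.00, centroid at (185.00, 10.00).
hole: A = −π·20² = -1256.64, centroid at (94.00, 42.00).
ΣA = 22667.37 mm²
ΣAx̄ = (11900.00)(85.00) + (11349.00)(85.00) + (675.00)(185.00) + (-1256.64)(94.00) = 1982916.41 mm³
ΣAȳ = (11900.00)(35.00) + (11349.00)(106.08) + (675.00)(10.00) + (-1256.64)(42.00) = 1574318.15 mm³
x̄ = 1982916.41 / 22667.37 = 87.48 mm
ȳ = 1574318.15 / 22667.37 = 69.45 mm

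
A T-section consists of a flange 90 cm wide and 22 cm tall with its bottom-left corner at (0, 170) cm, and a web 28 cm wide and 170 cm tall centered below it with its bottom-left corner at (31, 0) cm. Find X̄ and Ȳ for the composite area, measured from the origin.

web: A = 28 × 170 = 4760.00, centroid at (45.00, 85.00).
flange: A = 90 × 22 = 1980.00, centroid at (45.00, 181.00).
ΣA = 6740.00 cm², ΣAX̄ = 303300.00 cm³, ΣAȲ = 762980.00 cm³.
X̄ = 303300.00/6740.00 = 45.00 cm; Ȳ = 762980.00/6740.00 = 113.20 cm.

X̄ = 45.00 cm, Ȳ = 113.20 cm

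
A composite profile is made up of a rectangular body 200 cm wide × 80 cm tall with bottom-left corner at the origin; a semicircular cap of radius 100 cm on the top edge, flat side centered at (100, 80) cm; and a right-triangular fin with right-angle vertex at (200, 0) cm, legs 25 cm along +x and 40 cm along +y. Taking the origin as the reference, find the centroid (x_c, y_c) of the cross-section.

rectangular body: A = 200 × 80 = 16000.00, centroid at (100.00, 40.00).
semicircular top: A = ½π·100² = 15707.96, centroid at (100.00, 122.44).
triangular fin: A = ½·25·40 = 500.00, centroid at (208.33, 13.33).
ΣA = 32207.96 cm²
ΣAx_c = (16000.00)(100.00) + (15707.96)(100.00) + (500.00)(208.33) = 3274962.99 cm³
ΣAy_c = (16000.00)(40.00) + (15707.96)(122.44) + (500.00)(13.33) = 2569970.39 cm³
x_c = 3274962.99 / 32207.96 = 101.68 cm
y_c = 2569970.39 / 32207.96 = 79.79 cm

x_c = 101.68 cm, y_c = 79.79 cm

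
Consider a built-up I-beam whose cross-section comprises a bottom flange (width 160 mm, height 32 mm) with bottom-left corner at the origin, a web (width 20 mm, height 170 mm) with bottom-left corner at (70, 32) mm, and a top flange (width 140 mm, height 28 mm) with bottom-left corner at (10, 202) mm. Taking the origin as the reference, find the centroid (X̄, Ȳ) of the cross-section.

X̄ = 80.00 mm, Ȳ = 106.63 mm

bottom flange: A = 160 × 32 = 5120.00, centroid at (80.00, 16.00).
web: A = 20 × 170 = 3400.00, centroid at (80.00, 117.00).
top flange: A = 140 × 28 = 3920.00, centroid at (80.00, 216.00).
ΣA = 12440.00 mm², ΣAX̄ = 995200.00 mm³, ΣAȲ = 1326440.00 mm³.
X̄ = 995200.00/12440.00 = 80.00 mm; Ȳ = 1326440.00/12440.00 = 106.63 mm.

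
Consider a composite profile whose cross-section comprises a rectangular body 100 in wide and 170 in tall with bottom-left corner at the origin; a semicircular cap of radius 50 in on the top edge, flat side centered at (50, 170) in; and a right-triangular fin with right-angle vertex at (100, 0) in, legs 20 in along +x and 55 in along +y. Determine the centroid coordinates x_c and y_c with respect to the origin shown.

rectangular body: A = 100 × 170 = 17000.00, centroid at (50.00, 85.00).
semicircular top: A = ½π·50² = 3926.99, centroid at (50.00, 191.22).
triangular fin: A = ½·20·55 = 550.00, centroid at (106.67, 18.33).
ΣA = 21476.99 in²
ΣAx_c = (17000.00)(50.00) + (3926.99)(50.00) + (550.00)(106.67) = 1105016.21 in³
ΣAy_c = (17000.00)(85.00) + (3926.99)(191.22) + (550.00)(18.33) = 2206005.11 in³
x_c = 1105016.21 / 21476.99 = 51.45 in
y_c = 2206005.11 / 21476.99 = 102.71 in

x_c = 51.45 in, y_c = 102.71 in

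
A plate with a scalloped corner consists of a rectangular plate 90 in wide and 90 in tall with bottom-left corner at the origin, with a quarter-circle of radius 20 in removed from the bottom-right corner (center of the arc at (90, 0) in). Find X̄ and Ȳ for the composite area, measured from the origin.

plate: A = 90 × 90 = 8100.00, centroid at (45.00, 45.00).
removed quarter-circle: A = −¼π·20² = -314.16, centroid at (81.51, 8.49).
ΣA = 7785.84 in²
ΣAX̄ = (8100.00)(45.00) + (-314.16)(81.51) = 338892.33 in³
ΣAȲ = (8100.00)(45.00) + (-314.16)(8.49) = 361833.33 in³
X̄ = 338892.33 / 7785.84 = 43.53 in
Ȳ = 361833.33 / 7785.84 = 46.47 in

X̄ = 43.53 in, Ȳ = 46.47 in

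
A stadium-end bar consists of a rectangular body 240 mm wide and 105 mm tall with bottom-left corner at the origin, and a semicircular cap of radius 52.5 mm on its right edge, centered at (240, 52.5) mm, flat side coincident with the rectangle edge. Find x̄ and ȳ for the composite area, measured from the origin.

x̄ = 140.86 mm, ȳ = 52.50 mm

rectangular body: A = 240 × 105 = 25200.00, centroid at (120.00, 52.50).
semicircular end: A = ½π·52.5² = 4329.51, centroid at (262.28, 52.50).
ΣA = 29529.51 mm²
ΣAx̄ = (25200.00)(120.00) + (4329.51)(262.28) = 4159550.52 mm³
ΣAȳ = (25200.00)(52.50) + (4329.51)(52.50) = 1550299.14 mm³
x̄ = 4159550.52 / 29529.51 = 140.86 mm
ȳ = 1550299.14 / 29529.51 = 52.50 mm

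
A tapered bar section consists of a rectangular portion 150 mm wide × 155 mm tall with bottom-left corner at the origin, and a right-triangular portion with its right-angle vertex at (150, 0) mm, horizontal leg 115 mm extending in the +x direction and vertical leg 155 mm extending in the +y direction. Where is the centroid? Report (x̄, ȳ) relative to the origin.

rectangular portion: A = 150 × 155 = 23250.00, centroid at (75.00, 77.50).
triangular portion: A = ½·115·155 = 8912.50, centroid at (188.33, 51.67).
ΣA = 32162.50 mm²
ΣAx̄ = (23250.00)(75.00) + (8912.50)(188.33) = 3422270.83 mm³
ΣAȳ = (23250.00)(77.50) + (8912.50)(51.67) = 2262354.17 mm³
x̄ = 3422270.83 / 32162.50 = 106.41 mm
ȳ = 2262354.17 / 32162.50 = 70.34 mm

x̄ = 106.41 mm, ȳ = 70.34 mm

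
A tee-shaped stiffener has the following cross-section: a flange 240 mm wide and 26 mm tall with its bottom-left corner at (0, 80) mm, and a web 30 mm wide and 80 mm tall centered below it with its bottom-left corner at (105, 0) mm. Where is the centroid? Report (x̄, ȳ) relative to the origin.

x̄ = 120.00 mm, ȳ = 78.28 mm

web: A = 30 × 80 = 2400.00, centroid at (120.00, 40.00).
flange: A = 240 × 26 = 6240.00, centroid at (120.00, 93.00).
ΣA = 8640.00 mm²
ΣAx̄ = (2400.00)(120.00) + (6240.00)(120.00) = 1036800.00 mm³
ΣAȳ = (2400.00)(40.00) + (6240.00)(93.00) = 676320.00 mm³
x̄ = 1036800.00 / 8640.00 = 120.00 mm
ȳ = 676320.00 / 8640.00 = 78.28 mm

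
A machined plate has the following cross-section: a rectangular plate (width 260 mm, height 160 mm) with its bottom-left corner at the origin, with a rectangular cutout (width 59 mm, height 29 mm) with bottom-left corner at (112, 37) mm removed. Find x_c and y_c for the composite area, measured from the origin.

Part | A | x̄ᵢ | ȳᵢ | A·x̄ᵢ | A·ȳᵢ
plate | 41600.00 | 130.00 | 80.00 | 5408000.00 | 3328000.00
hole | -1711.00 | 141.50 | 51.50 | -242106.50 | -88116.50
Σ | 39889.00 |  |  | 5165893.50 | 3239883.50
x_c = 5165893.50 / 39889.00 = 129.51 mm
y_c = 3239883.50 / 39889.00 = 81.22 mm

x_c = 129.51 mm, y_c = 81.22 mm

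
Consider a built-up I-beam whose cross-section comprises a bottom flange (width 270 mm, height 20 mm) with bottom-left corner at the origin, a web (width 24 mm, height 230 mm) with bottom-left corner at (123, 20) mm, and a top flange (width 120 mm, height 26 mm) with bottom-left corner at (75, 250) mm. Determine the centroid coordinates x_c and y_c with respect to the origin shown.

bottom flange: A = 270 × 20 = 5400.00, centroid at (135.00, 10.00).
web: A = 24 × 230 = 5520.00, centroid at (135.00, 135.00).
top flange: A = 120 × 26 = 3120.00, centroid at (135.00, 263.00).
ΣA = 14040.00 mm², ΣAx_c = 1895400.00 mm³, ΣAy_c = 1619760.00 mm³.
x_c = 1895400.00/14040.00 = 135.00 mm; y_c = 1619760.00/14040.00 = 115.37 mm.

x_c = 135.00 mm, y_c = 115.37 mm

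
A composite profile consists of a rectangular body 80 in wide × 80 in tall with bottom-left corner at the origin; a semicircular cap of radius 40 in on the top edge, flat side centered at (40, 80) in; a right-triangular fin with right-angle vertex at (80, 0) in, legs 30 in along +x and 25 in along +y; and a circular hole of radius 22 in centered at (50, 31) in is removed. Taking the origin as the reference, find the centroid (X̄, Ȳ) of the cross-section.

Part | A | x̄ᵢ | ȳᵢ | A·x̄ᵢ | A·ȳᵢ
rectangular body | 6400.00 | 40.00 | 40.00 | 256000.00 | 256000.00
semicircular top | 2513.27 | 40.00 | 96.98 | 100530.96 | 243728.60
triangular fin | 375.00 | 90.00 | 8.33 | 33750.00 | 3125.00
hole | -1520.53 | 50.00 | 31.00 | -76026.54 | -47136.46
Σ | 7767.74 |  |  | 314254.42 | 455717.14
X̄ = 314254.42 / 7767.74 = 40.46 in
Ȳ = 455717.14 / 7767.74 = 58.67 in

X̄ = 40.46 in, Ȳ = 58.67 in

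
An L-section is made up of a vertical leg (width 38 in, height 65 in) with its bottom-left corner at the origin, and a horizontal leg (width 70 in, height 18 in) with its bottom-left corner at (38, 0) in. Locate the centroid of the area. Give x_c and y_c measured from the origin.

vertical leg: A = 38 × 65 = 2470.00, centroid at (19.00, 32.50).
horizontal leg: A = 70 × 18 = 1260.00, centroid at (73.00, 9.00).
ΣA = 3730.00 in²
ΣAx_c = (2470.00)(19.00) + (1260.00)(73.00) = 138910.00 in³
ΣAy_c = (2470.00)(32.50) + (1260.00)(9.00) = 91615.00 in³
x_c = 138910.00 / 3730.00 = 37.24 in
y_c = 91615.00 / 3730.00 = 24.56 in

x_c = 37.24 in, y_c = 24.56 in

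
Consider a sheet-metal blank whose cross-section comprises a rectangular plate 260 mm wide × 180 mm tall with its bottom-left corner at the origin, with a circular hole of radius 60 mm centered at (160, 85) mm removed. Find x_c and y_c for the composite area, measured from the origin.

plate: A = 260 × 180 = 46800.00, centroid at (130.00, 90.00).
hole: A = −π·60² = -11309.73, centroid at (160.00, 85.00).
ΣA = 35490.27 mm², ΣAx_c = 4274442.63 mm³, ΣAy_c = 3250672.65 mm³.
x_c = 4274442.63/35490.27 = 120.44 mm; y_c = 3250672.65/35490.27 = 91.59 mm.

x_c = 120.44 mm, y_c = 91.59 mm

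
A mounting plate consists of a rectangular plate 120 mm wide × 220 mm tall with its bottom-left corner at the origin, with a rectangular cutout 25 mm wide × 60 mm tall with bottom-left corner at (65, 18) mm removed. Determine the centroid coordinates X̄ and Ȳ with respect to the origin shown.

X̄ = 58.95 mm, Ȳ = 113.73 mm

plate: A = 120 × 220 = 26400.00, centroid at (60.00, 110.00).
hole: A = −(25 × 60) = -1500.00, centroid at (77.50, 48.00).
ΣA = 24900.00 mm²
ΣAX̄ = (26400.00)(60.00) + (-1500.00)(77.50) = 1467750.00 mm³
ΣAȲ = (26400.00)(110.00) + (-1500.00)(48.00) = 2832000.00 mm³
X̄ = 1467750.00 / 24900.00 = 58.95 mm
Ȳ = 2832000.00 / 24900.00 = 113.73 mm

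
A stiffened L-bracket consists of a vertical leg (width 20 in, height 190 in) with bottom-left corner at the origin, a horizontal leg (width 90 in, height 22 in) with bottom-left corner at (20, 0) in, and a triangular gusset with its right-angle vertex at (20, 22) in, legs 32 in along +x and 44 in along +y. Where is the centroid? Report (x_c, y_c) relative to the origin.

Part | A | x̄ᵢ | ȳᵢ | A·x̄ᵢ | A·ȳᵢ
vertical leg | 3800.00 | 10.00 | 95.00 | 38000.00 | 361000.00
horizontal leg | 1980.00 | 65.00 | 11.00 | 128700.00 | 21780.00
gusset | 704.00 | 30.67 | 36.67 | 21589.33 | 25813.33
Σ | 6484.00 |  |  | 188289.33 | 408593.33
x_c = 188289.33 / 6484.00 = 29.04 in
y_c = 408593.33 / 6484.00 = 63.02 in

x_c = 29.04 in, y_c = 63.02 in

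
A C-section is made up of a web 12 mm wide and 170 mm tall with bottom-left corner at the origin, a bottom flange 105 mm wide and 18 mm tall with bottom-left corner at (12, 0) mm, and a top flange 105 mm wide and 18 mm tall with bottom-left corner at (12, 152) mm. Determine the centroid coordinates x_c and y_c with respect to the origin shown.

x_c = 43.99 mm, y_c = 85.00 mm

web: A = 12 × 170 = 2040.00, centroid at (6.00, 85.00).
bottom flange: A = 105 × 18 = 1890.00, centroid at (64.50, 9.00).
top flange: A = 105 × 18 = 1890.00, centroid at (64.50, 161.00).
ΣA = 5820.00 mm²
ΣAx_c = (2040.00)(6.00) + (1890.00)(64.50) + (1890.00)(64.50) = 256050.00 mm³
ΣAy_c = (2040.00)(85.00) + (1890.00)(9.00) + (1890.00)(161.00) = 494700.00 mm³
x_c = 256050.00 / 5820.00 = 43.99 mm
y_c = 494700.00 / 5820.00 = 85.00 mm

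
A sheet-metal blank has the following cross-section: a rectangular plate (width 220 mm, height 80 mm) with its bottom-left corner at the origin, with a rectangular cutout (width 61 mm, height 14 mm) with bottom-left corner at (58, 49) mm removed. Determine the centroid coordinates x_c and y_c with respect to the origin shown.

plate: A = 220 × 80 = 17600.00, centroid at (110.00, 40.00).
hole: A = −(61 × 14) = -854.00, centroid at (88.50, 56.00).
ΣA = 16746.00 mm²
ΣAx_c = (17600.00)(110.00) + (-854.00)(88.50) = 1860421.00 mm³
ΣAy_c = (17600.00)(40.00) + (-854.00)(56.00) = 656176.00 mm³
x_c = 1860421.00 / 16746.00 = 111.10 mm
y_c = 656176.00 / 16746.00 = 39.18 mm

x_c = 111.10 mm, y_c = 39.18 mm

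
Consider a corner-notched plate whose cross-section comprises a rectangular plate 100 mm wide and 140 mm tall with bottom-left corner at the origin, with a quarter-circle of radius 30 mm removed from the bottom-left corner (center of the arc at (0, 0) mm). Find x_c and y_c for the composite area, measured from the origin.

x_c = 51.98 mm, y_c = 73.05 mm

plate: A = 100 × 140 = 14000.00, centroid at (50.00, 70.00).
removed quarter-circle: A = −¼π·30² = -706.86, centroid at (12.73, 12.73).
ΣA = 13293.14 mm², ΣAx_c = 691000.00 mm³, ΣAy_c = 971000.00 mm³.
x_c = 691000.00/13293.14 = 51.98 mm; y_c = 971000.00/13293.14 = 73.05 mm.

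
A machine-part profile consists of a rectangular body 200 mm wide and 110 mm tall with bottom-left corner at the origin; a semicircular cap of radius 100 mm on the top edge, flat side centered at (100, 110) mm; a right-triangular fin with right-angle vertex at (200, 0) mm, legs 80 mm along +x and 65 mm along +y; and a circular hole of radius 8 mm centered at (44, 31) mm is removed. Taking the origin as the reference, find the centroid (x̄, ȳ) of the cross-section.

rectangular body: A = 200 × 110 = 22000.00, centroid at (100.00, 55.00).
semicircular top: A = ½π·100² = 15707.96, centroid at (100.00, 152.44).
triangular fin: A = ½·80·65 = 2600.00, centroid at (226.67, 21.67).
hole: A = −π·8² = -201.06, centroid at (44.00, 31.00).
ΣA = 40106.90 mm²
ΣAx̄ = (22000.00)(100.00) + (15707.96)(100.00) + (2600.00)(226.67) + (-201.06)(44.00) = 4351282.94 mm³
ΣAȳ = (22000.00)(55.00) + (15707.96)(152.44) + (2600.00)(21.67) + (-201.06)(31.00) = 3654643.04 mm³
x̄ = 4351282.94 / 40106.90 = 108.49 mm
ȳ = 3654643.04 / 40106.90 = 91.12 mm

x̄ = 108.49 mm, ȳ = 91.12 mm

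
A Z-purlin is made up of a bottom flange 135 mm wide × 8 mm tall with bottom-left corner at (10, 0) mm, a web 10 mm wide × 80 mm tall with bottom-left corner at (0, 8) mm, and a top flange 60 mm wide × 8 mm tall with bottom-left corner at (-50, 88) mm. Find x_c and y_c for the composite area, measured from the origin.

x_c = 33.09 mm, y_c = 36.81 mm

bottom flange: A = 135 × 8 = 1080.00, centroid at (77.50, 4.00).
web: A = 10 × 80 = 800.00, centroid at (5.00, 48.00).
top flange: A = 60 × 8 = 480.00, centroid at (-20.00, 92.00).
ΣA = 2360.00 mm², ΣAx_c = 78100.00 mm³, ΣAy_c = 86880.00 mm³.
x_c = 78100.00/2360.00 = 33.09 mm; y_c = 86880.00/2360.00 = 36.81 mm.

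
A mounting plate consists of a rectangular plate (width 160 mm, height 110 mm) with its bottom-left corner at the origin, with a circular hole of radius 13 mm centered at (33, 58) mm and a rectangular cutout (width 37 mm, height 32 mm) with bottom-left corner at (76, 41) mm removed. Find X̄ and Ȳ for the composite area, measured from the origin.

X̄ = 80.49 mm, Ȳ = 54.75 mm

plate: A = 160 × 110 = 17600.00, centroid at (80.00, 55.00).
hole 1: A = −π·13² = -530.93, centroid at (33.00, 58.00).
hole 2: A = −(37 × 32) = -1184.00, centroid at (94.50, 57.00).
ΣA = 15885.07 mm², ΣAX̄ = 1278591.34 mm³, ΣAȲ = 869718.11 mm³.
X̄ = 1278591.34/15885.07 = 80.49 mm; Ȳ = 869718.11/15885.07 = 54.75 mm.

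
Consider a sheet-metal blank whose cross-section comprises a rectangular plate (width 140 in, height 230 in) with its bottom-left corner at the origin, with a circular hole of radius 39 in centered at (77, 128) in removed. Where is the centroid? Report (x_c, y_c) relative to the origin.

x_c = 68.78 in, y_c = 112.73 in

plate: A = 140 × 230 = 32200.00, centroid at (70.00, 115.00).
hole: A = −π·39² = -4778.36, centroid at (77.00, 128.00).
ΣA = 27421.64 in², ΣAx_c = 1886066.09 in³, ΣAy_c = 3091369.61 in³.
x_c = 1886066.09/27421.64 = 68.78 in; y_c = 3091369.61/27421.64 = 112.73 in.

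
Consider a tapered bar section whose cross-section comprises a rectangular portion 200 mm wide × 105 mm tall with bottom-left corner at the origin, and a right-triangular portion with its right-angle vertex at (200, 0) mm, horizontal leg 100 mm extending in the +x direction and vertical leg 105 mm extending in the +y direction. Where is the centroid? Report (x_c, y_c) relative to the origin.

Part | A | x̄ᵢ | ȳᵢ | A·x̄ᵢ | A·ȳᵢ
rectangular portion | 21000.00 | 100.00 | 52.50 | 2100000.00 | 1102500.00
triangular portion | 5250.00 | 233.33 | 35.00 | 1225000.00 | 183750.00
Σ | 26250.00 |  |  | 3325000.00 | 1286250.00
x_c = 3325000.00 / 26250.00 = 126.67 mm
y_c = 1286250.00 / 26250.00 = 49.00 mm

x_c = 126.67 mm, y_c = 49.00 mm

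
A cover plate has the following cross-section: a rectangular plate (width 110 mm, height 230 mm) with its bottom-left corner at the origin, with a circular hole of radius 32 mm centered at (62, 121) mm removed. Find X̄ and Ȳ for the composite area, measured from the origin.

Part | A | x̄ᵢ | ȳᵢ | A·x̄ᵢ | A·ȳᵢ
plate | 25300.00 | 55.00 | 115.00 | 1391500.00 | 2909500.00
hole | -3216.99 | 62.00 | 121.00 | -199453.43 | -389255.90
Σ | 22083.01 |  |  | 1192046.57 | 2520244.10
X̄ = 1192046.57 / 22083.01 = 53.98 mm
Ȳ = 2520244.10 / 22083.01 = 114.13 mm

X̄ = 53.98 mm, Ȳ = 114.13 mm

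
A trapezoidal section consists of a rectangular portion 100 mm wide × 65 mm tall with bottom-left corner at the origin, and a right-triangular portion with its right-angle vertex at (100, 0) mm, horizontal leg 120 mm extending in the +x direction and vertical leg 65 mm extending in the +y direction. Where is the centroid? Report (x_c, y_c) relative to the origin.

rectangular portion: A = 100 × 65 = 6500.00, centroid at (50.00, 32.50).
triangular portion: A = ½·120·65 = 3900.00, centroid at (140.00, 21.67).
ΣA = 10400.00 mm², ΣAx_c = 871000.00 mm³, ΣAy_c = 295750.00 mm³.
x_c = 871000.00/10400.00 = 83.75 mm; y_c = 295750.00/10400.00 = 28.44 mm.

x_c = 83.75 mm, y_c = 28.44 mm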